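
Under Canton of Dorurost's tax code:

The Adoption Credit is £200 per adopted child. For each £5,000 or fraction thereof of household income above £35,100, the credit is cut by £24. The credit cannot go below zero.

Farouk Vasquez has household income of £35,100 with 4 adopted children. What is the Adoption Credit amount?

Adoption Credit: base = 4 × £200 = £800. £35,100 is at or below the £35,100 threshold, so the full £800 applies.

£800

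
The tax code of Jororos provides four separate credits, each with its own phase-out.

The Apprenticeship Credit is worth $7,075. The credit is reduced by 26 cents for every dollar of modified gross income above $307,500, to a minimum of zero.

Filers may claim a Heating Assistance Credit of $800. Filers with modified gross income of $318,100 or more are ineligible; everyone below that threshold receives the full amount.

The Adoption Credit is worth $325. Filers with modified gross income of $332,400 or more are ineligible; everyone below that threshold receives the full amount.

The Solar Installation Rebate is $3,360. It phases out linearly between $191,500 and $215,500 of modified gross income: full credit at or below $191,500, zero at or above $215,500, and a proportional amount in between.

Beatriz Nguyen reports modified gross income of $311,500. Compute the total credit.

$7,160

Apprenticeship Credit: 26% of the $4,000 excess over $307,500 is $1,040; credit = $7,075 − $1,040 = $6,035.
Heating Assistance Credit: $311,500 is below the $318,100 cutoff, so the full $800 applies.
Adoption Credit: $311,500 is below the $332,400 cutoff, so the full $325 applies.
Solar Installation Rebate: $311,500 is at or above $215,500, so the credit is $0.
Total: $6,035 + $800 + $325 + $0 = $7,160.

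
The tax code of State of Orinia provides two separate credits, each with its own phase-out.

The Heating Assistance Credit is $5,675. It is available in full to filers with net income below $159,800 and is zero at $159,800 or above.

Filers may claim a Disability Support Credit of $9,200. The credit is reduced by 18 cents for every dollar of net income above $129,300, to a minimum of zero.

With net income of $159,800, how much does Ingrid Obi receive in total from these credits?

Heating Assistance Credit: $159,800 meets or exceeds the $159,800 cutoff, so the credit is $0.
Disability Support Credit: 18% of the $30,500 excess over $129,300 is $5,490; credit = $9,200 − $5,490 = $3,710.
Total: $0 + $3,710 = $3,710.

$3,710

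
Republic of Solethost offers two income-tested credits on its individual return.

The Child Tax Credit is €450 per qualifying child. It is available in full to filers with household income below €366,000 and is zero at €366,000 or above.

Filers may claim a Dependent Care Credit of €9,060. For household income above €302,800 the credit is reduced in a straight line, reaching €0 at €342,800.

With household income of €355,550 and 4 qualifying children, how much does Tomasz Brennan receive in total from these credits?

€1,800

Child Tax Credit: base = 4 × €450 = €1,800. €355,550 is below the €366,000 cutoff, so the full €1,800 applies.
Dependent Care Credit: €355,550 is at or above €342,800, so the credit is €0.
Total: €1,800 + €0 = €1,800.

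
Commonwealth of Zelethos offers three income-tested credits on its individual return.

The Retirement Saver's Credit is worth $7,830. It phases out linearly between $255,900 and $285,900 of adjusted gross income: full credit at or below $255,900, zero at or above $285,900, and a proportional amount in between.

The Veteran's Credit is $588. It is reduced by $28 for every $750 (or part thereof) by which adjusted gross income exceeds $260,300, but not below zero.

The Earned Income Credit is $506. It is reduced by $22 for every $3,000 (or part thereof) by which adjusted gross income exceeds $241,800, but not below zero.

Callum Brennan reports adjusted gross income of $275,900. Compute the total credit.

$2,852

Retirement Saver's Credit: $275,900 is $20,000 into a $30,000 phase-out range, leaving 10,000/30,000 of the credit: $7,830 × 10,000/30,000 = $2,610.
Veteran's Credit: income exceeds $260,300 by $15,600 → 21 increments × $28 = $588 ≥ base, so the credit is $0.
Earned Income Credit: income exceeds $241,800 by $34,100, which is 12 full-or-partial $3,000 increments; reduction = 12 × $22 = $264, leaving $242.
Total: $2,610 + $0 + $242 = $2,852.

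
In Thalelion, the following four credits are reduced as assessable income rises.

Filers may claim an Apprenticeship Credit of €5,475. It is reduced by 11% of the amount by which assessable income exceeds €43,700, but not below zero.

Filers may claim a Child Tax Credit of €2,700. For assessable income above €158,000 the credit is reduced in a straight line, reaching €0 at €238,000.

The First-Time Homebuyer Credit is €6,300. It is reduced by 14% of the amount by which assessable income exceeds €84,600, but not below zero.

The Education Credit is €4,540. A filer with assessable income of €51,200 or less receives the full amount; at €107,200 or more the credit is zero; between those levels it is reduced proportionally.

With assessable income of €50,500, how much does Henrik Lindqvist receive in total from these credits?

€18,267

Apprenticeship Credit: 11% of the €6,800 excess over €43,700 is €748; credit = €5,475 − €748 = €4,727.
Child Tax Credit: €50,500 is at or below the €158,000 threshold, so the full €2,700 applies.
First-Time Homebuyer Credit: €50,500 is at or below the €84,600 threshold, so the full €6,300 applies.
Education Credit: €50,500 is at or below the €51,200 threshold, so the full €4,540 applies.
Total: €4,727 + €2,700 + €6,300 + €4,540 = €18,267.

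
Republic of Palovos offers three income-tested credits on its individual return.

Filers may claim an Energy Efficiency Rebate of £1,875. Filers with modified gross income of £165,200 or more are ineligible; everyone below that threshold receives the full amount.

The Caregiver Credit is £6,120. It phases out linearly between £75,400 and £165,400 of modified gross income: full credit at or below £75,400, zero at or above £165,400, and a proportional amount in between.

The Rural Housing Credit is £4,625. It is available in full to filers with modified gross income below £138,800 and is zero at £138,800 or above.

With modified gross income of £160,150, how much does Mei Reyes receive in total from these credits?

Energy Efficiency Rebate: £160,150 is below the £165,200 cutoff, so the full £1,875 applies.
Caregiver Credit: £160,150 is £84,750 into a £90,000 phase-out range, leaving 5,250/90,000 of the credit: £6,120 × 5,250/90,000 = £357.
Rural Housing Credit: £160,150 meets or exceeds the £138,800 cutoff, so the credit is £0.
Total: £1,875 + £357 + £0 = £2,232.

£2,232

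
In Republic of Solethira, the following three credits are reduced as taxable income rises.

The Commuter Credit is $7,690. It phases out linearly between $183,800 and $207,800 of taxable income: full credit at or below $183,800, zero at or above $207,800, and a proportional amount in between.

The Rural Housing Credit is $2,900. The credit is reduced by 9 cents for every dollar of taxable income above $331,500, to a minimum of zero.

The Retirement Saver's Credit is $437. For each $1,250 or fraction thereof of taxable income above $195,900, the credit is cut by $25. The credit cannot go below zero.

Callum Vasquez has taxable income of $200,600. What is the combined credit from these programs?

$5,544

Commuter Credit: $200,600 is $16,800 into a $24,000 phase-out range, leaving 7,200/24,000 of the credit: $7,690 × 7,200/24,000 = $2,307.
Rural Housing Credit: $200,600 is at or below the $331,500 threshold, so the full $2,900 applies.
Retirement Saver's Credit: income exceeds $195,900 by $4,700, which is 4 full-or-partial $1,250 increments; reduction = 4 × $25 = $100, leaving $337.
Total: $2,307 + $2,900 + $337 = $5,544.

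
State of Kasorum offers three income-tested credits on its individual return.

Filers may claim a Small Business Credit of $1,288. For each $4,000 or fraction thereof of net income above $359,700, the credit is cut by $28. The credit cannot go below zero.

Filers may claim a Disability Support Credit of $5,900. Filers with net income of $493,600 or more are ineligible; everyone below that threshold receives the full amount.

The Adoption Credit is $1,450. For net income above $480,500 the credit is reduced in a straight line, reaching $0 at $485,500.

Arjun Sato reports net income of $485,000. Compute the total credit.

$6,437

Small Business Credit: income exceeds $359,700 by $125,300, which is 32 full-or-partial $4,000 increments; reduction = 32 × $28 = $896, leaving $392.
Disability Support Credit: $485,000 is below the $493,600 cutoff, so the full $5,900 applies.
Adoption Credit: $485,000 is $4,500 into a $5,000 phase-out range, leaving 500/5,000 of the credit: $1,450 × 500/5,000 = $145.
Total: $392 + $5,900 + $145 = $6,437.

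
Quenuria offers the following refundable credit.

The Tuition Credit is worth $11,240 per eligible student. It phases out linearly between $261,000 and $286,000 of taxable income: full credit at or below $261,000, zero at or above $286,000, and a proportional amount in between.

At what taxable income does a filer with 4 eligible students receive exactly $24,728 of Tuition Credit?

$272,250

Full credit = 4 × $11,240 = $44,960.
$24,728 is 24,728/44,960 of the full $44,960, so 20,232/44,960 of the $25,000 range has been used: income = $261,000 + $25,000 × 20,232/44,960 = $272,250.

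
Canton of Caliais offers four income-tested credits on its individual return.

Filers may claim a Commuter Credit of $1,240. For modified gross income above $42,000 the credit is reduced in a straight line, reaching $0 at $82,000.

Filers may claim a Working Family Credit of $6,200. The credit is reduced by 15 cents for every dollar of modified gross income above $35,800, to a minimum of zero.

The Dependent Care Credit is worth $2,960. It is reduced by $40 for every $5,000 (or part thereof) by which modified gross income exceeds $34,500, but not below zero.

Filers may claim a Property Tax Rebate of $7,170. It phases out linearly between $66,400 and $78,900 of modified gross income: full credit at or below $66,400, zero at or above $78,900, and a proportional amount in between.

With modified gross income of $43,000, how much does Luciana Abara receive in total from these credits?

Commuter Credit: $43,000 is $1,000 into a $40,000 phase-out range, leaving 39,000/40,000 of the credit: $1,240 × 39,000/40,000 = $1,209.
Working Family Credit: 15% of the $7,200 excess over $35,800 is $1,080; credit = $6,200 − $1,080 = $5,120.
Dependent Care Credit: income exceeds $34,500 by $8,500, which is 2 full-or-partial $5,000 increments; reduction = 2 × $40 = $80, leaving $2,880.
Property Tax Rebate: $43,000 is at or below the $66,400 threshold, so the full $7,170 applies.
Total: $1,209 + $5,120 + $2,880 + $7,170 = $16,379.

$16,379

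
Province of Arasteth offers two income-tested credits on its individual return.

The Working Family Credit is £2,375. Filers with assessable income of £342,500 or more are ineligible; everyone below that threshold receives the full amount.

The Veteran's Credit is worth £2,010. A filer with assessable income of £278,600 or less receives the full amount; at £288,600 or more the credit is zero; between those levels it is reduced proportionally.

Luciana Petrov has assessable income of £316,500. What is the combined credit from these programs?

Working Family Credit: £316,500 is below the £342,500 cutoff, so the full £2,375 applies.
Veteran's Credit: £316,500 is at or above £288,600, so the credit is £0.
Total: £2,375 + £0 = £2,375.

£2,375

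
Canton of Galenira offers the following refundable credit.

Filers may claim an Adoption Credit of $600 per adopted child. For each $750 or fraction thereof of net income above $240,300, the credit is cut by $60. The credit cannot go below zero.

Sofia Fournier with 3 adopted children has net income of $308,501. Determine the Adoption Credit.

Adoption Credit: base = 3 × $600 = $1,800. income exceeds $240,300 by $68,201 → 91 increments × $60 = $5,460 ≥ base, so the credit is $0.

$0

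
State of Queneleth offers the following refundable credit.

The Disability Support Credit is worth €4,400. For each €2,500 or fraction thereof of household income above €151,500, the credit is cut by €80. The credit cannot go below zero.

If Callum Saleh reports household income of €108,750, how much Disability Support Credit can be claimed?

€4,400

Disability Support Credit: €108,750 is at or below the €151,500 threshold, so the full €4,400 applies.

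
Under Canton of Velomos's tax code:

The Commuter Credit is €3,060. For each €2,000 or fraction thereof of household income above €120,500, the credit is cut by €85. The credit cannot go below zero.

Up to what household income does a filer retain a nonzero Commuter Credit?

€190,500

After 35 increments the reduction is 35 × €85 = €2,975, leaving €85; one more increment wipes it out. Increment 35 ends at excess 35 × €2,000 = €70,000, so the highest qualifying income is €120,500 + €70,000 = €190,500.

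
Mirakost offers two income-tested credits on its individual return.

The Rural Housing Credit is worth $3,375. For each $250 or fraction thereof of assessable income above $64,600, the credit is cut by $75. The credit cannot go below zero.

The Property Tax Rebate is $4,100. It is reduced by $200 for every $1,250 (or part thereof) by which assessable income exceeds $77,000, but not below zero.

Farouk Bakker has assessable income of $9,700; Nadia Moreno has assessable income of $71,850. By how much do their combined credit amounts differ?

$2,175

Farouk ($9,700): Rural Housing Credit: $9,700 is at or below the $64,600 threshold, so the full $3,375 applies. Property Tax Rebate: $9,700 is at or below the $77,000 threshold, so the full $4,100 applies. total $3,375 + $4,100 = $7,475
Nadia ($71,850): Rural Housing Credit: income exceeds $64,600 by $7,250, which is 29 full-or-partial $250 increments; reduction = 29 × $75 = $2,175, leaving $1,200. Property Tax Rebate: $71,850 is at or below the $77,000 threshold, so the full $4,100 applies. total $1,200 + $4,100 = $5,300
Difference: |$7,475 − $5,300| = $2,175.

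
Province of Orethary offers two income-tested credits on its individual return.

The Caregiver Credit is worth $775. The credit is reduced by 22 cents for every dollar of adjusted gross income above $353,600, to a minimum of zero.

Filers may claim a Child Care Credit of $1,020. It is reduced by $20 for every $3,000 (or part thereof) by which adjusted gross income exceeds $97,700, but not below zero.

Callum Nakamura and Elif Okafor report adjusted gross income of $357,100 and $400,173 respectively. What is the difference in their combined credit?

Callum ($357,100): Caregiver Credit: 22% of the $3,500 excess over $353,600 is $770; credit = $775 − $770 = $5. Child Care Credit: income exceeds $97,700 by $259,400 → 87 increments × $20 = $1,740 ≥ base, so the credit is $0. total $5 + $0 = $5
Elif ($400,173): Caregiver Credit: 22% of the $46,573 excess over $353,600 is $10,246.06 ≥ base, so the credit is $0. Child Care Credit: income exceeds $97,700 by $302,473 → 101 increments × $20 = $2,020 ≥ base, so the credit is $0. total $0 + $0 = $0
Difference: |$5 − $0| = $5.

$5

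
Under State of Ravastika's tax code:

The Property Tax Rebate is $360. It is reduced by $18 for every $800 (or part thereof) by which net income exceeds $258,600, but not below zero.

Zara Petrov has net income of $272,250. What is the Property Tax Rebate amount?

$36

Property Tax Rebate: income exceeds $258,600 by $13,650, which is 18 full-or-partial $800 increments; reduction = 18 × $18 = $324, leaving $36.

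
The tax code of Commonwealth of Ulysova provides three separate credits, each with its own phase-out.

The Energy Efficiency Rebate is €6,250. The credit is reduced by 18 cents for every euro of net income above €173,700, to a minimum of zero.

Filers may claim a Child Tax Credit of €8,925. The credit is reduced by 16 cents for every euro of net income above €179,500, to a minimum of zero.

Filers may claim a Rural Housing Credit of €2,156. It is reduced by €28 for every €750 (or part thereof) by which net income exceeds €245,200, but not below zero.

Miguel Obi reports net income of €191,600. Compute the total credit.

Energy Efficiency Rebate: 18% of the €17,900 excess over €173,700 is €3,222; credit = €6,250 − €3,222 = €3,028.
Child Tax Credit: 16% of the €12,100 excess over €179,500 is €1,936; credit = €8,925 − €1,936 = €6,989.
Rural Housing Credit: €191,600 is at or below the €245,200 threshold, so the full €2,156 applies.
Total: €3,028 + €6,989 + €2,156 = €12,173.

€12,173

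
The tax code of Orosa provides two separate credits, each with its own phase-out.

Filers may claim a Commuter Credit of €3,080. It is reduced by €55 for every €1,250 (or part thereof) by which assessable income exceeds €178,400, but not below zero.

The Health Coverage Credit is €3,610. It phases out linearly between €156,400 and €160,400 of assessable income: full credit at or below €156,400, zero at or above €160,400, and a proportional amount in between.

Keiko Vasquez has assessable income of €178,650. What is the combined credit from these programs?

€3,025

Commuter Credit: income exceeds €178,400 by €250, which is 1 full-or-partial €1,250 increment; reduction = 1 × €55 = €55, leaving €3,025.
Health Coverage Credit: €178,650 is at or above €160,400, so the credit is €0.
Total: €3,025 + €0 = €3,025.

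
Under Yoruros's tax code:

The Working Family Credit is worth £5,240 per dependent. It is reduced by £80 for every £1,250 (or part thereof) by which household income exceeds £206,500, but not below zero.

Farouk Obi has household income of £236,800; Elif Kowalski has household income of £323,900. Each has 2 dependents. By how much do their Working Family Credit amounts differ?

Farouk (£236,800): Working Family Credit: base = 2 × £5,240 = £10,480. income exceeds £206,500 by £30,300, which is 25 full-or-partial £1,250 increments; reduction = 25 × £80 = £2,000, leaving £8,480.
Elif (£323,900): Working Family Credit: base = 2 × £5,240 = £10,480. income exceeds £206,500 by £117,400, which is 94 full-or-partial £1,250 increments; reduction = 94 × £80 = £7,520, leaving £2,960.
Difference: |£8,480 − £2,960| = £5,520.

£5,520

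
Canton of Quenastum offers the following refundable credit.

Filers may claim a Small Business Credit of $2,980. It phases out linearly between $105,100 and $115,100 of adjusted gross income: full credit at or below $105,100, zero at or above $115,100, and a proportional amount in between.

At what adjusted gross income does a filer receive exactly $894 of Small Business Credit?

$112,100

$894 is 894/2,980 of the full $2,980, so 2,086/2,980 of the $10,000 range has been used: income = $105,100 + $10,000 × 2,086/2,980 = $112,100.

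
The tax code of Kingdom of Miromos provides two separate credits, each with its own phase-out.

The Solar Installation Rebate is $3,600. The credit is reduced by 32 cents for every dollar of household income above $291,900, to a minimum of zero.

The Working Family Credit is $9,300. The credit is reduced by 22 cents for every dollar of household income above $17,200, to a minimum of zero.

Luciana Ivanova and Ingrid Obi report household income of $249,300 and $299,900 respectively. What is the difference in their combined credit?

Luciana ($249,300): Solar Installation Rebate: $249,300 is at or below the $291,900 threshold, so the full $3,600 applies. Working Family Credit: 22% of the $232,100 excess over $17,200 is $51,062 ≥ base, so the credit is $0. total $3,600 + $0 = $3,600
Ingrid ($299,900): Solar Installation Rebate: 32% of the $8,000 excess over $291,900 is $2,560; credit = $3,600 − $2,560 = $1,040. Working Family Credit: 22% of the $282,700 excess over $17,200 is $62,194 ≥ base, so the credit is $0. total $1,040 + $0 = $1,040
Difference: |$3,600 − $1,040| = $2,560.

$2,560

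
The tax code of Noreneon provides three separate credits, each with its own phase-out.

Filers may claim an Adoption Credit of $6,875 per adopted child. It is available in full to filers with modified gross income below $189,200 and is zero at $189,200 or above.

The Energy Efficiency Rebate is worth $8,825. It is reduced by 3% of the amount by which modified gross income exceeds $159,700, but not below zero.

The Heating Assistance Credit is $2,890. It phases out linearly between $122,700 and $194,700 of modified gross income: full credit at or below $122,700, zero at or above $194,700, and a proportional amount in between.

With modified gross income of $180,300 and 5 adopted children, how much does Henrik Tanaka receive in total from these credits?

Adoption Credit: base = 5 × $6,875 = $34,375. $180,300 is below the $189,200 cutoff, so the full $34,375 applies.
Energy Efficiency Rebate: 3% of the $20,600 excess over $159,700 is $618; credit = $8,825 − $618 = $8,207.
Heating Assistance Credit: $180,300 is $57,600 into a $72,000 phase-out range, leaving 14,400/72,000 of the credit: $2,890 × 14,400/72,000 = $578.
Total: $34,375 + $8,207 + $578 = $43,160.

$43,160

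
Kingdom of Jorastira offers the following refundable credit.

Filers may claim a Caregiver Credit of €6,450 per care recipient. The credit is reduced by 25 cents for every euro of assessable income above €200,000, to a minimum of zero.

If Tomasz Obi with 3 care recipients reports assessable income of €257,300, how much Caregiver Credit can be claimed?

Caregiver Credit: base = 3 × €6,450 = €19,350. 25% of the €57,300 excess over €200,000 is €14,325; credit = €19,350 − €14,325 = €5,025.

€5,025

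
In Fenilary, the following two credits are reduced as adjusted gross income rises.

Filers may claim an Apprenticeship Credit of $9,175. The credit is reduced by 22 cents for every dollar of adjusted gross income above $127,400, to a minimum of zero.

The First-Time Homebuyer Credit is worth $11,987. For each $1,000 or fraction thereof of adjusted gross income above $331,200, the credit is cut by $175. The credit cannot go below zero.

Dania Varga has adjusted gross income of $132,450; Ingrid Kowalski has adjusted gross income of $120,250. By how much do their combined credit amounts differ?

$1,111

Dania ($132,450): Apprenticeship Credit: 22% of the $5,050 excess over $127,400 is $1,111; credit = $9,175 − $1,111 = $8,064. First-Time Homebuyer Credit: $132,450 is at or below the $331,200 threshold, so the full $11,987 applies. total $8,064 + $11,987 = $20,051
Ingrid ($120,250): Apprenticeship Credit: $120,250 is at or below the $127,400 threshold, so the full $9,175 applies. First-Time Homebuyer Credit: $120,250 is at or below the $331,200 threshold, so the full $11,987 applies. total $9,175 + $11,987 = $21,162
Difference: |$20,051 − $21,162| = $1,111.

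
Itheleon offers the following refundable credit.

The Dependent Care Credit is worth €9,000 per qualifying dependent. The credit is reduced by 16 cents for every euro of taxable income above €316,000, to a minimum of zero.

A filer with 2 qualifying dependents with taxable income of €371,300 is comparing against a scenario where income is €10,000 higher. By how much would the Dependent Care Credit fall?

At €371,300 — base = 2 × €9,000 = €18,000. 16% of the €55,300 excess over €316,000 is €8,848; credit = €18,000 − €8,848 = €9,152.
At €381,300 — base = 2 × €9,000 = €18,000. 16% of the €65,300 excess over €316,000 is €10,448; credit = €18,000 − €10,448 = €7,552.
Lost: €9,152 − €7,552 = €1,600.

€1,600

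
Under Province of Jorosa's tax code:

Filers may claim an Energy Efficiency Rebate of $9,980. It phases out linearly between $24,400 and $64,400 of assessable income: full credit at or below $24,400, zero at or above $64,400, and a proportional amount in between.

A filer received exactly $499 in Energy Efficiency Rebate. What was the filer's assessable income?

$62,400

$499 is 499/9,980 of the full $9,980, so 9,481/9,980 of the $40,000 range has been used: income = $24,400 + $40,000 × 9,481/9,980 = $62,400.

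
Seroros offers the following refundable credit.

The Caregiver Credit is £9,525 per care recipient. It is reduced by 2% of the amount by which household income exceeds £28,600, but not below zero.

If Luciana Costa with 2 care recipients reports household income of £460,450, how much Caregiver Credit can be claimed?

Caregiver Credit: base = 2 × £9,525 = £19,050. 2% of the £431,850 excess over £28,600 is £8,637; credit = £19,050 − £8,637 = £10,413.

£10,413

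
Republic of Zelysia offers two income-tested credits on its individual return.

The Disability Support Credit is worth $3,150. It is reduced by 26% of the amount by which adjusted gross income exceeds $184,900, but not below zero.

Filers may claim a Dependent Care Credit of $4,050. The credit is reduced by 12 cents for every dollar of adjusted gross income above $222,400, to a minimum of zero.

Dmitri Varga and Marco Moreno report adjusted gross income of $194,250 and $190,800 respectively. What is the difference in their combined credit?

Dmitri ($194,250): Disability Support Credit: 26% of the $9,350 excess over $184,900 is $2,431; credit = $3,150 − $2,431 = $719. Dependent Care Credit: $194,250 is at or below the $222,400 threshold, so the full $4,050 applies. total $719 + $4,050 = $4,769
Marco ($190,800): Disability Support Credit: 26% of the $5,900 excess over $184,900 is $1,534; credit = $3,150 − $1,534 = $1,616. Dependent Care Credit: $190,800 is at or below the $222,400 threshold, so the full $4,050 applies. total $1,616 + $4,050 = $5,666
Difference: |$4,769 − $5,666| = $897.

$897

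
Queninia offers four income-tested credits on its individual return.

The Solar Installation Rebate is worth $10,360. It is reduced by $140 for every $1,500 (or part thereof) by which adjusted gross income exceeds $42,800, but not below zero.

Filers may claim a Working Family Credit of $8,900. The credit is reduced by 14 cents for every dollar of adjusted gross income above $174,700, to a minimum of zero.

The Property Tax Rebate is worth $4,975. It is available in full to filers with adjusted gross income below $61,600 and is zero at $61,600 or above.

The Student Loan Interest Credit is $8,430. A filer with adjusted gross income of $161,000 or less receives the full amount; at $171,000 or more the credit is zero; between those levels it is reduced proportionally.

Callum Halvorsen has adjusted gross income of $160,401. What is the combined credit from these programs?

Solar Installation Rebate: income exceeds $42,800 by $117,601 → 79 increments × $140 = $11,060 ≥ base, so the credit is $0.
Working Family Credit: $160,401 is at or below the $174,700 threshold, so the full $8,900 applies.
Property Tax Rebate: $160,401 meets or exceeds the $61,600 cutoff, so the credit is $0.
Student Loan Interest Credit: $160,401 is at or below the $161,000 threshold, so the full $8,430 applies.
Total: $0 + $8,900 + $0 + $8,430 = $17,330.

$17,330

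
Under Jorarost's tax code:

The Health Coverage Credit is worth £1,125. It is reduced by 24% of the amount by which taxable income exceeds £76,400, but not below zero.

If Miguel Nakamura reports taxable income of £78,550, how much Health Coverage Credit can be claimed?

£609

Health Coverage Credit: 24% of the £2,150 excess over £76,400 is £516; credit = £1,125 − £516 = £609.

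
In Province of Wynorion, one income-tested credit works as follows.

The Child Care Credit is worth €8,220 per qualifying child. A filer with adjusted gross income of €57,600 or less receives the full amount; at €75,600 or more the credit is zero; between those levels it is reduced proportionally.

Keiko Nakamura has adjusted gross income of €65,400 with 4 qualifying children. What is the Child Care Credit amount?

€18,632

Child Care Credit: base = 4 × €8,220 = €32,880. €65,400 is €7,800 into a €18,000 phase-out range, leaving 10,200/18,000 of the credit: €32,880 × 10,200/18,000 = €18,632.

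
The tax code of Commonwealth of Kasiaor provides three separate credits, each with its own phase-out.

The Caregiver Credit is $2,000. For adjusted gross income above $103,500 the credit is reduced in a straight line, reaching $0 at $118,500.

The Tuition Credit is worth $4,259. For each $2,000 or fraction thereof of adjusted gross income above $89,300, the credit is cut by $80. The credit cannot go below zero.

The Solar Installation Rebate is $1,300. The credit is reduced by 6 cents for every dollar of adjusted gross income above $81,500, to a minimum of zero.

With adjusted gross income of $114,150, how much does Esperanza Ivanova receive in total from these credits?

Caregiver Credit: $114,150 is $10,650 into a $15,000 phase-out range, leaving 4,350/15,000 of the credit: $2,000 × 4,350/15,000 = $580.
Tuition Credit: income exceeds $89,300 by $24,850, which is 13 full-or-partial $2,000 increments; reduction = 13 × $80 = $1,040, leaving $3,219.
Solar Installation Rebate: 6% of the $32,650 excess over $81,500 is $1,959 ≥ base, so the credit is $0.
Total: $580 + $3,219 + $0 = $3,799.

$3,799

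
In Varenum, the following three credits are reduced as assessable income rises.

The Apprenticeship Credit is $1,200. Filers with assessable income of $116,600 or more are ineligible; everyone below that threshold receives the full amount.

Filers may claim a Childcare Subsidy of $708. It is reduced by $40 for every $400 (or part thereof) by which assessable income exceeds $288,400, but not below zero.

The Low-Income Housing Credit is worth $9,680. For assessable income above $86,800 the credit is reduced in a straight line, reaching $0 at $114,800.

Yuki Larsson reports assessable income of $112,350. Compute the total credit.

Apprenticeship Credit: $112,350 is below the $116,600 cutoff, so the full $1,200 applies.
Childcare Subsidy: $112,350 is at or below the $288,400 threshold, so the full $708 applies.
Low-Income Housing Credit: $112,350 is $25,550 into a $28,000 phase-out range, leaving 2,450/28,000 of the credit: $9,680 × 2,450/28,000 = $847.
Total: $1,200 + $708 + $847 = $2,755.

$2,755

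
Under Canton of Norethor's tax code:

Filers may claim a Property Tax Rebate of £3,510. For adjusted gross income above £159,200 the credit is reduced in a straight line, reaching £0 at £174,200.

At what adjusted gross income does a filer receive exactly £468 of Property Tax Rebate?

£468 is 468/3,510 of the full £3,510, so 3,042/3,510 of the £15,000 range has been used: income = £159,200 + £15,000 × 3,042/3,510 = £172,200.

£172,200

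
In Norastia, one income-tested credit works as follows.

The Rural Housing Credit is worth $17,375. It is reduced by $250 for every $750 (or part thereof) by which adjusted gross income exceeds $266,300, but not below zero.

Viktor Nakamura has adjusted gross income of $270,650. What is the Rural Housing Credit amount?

$15,875

Rural Housing Credit: income exceeds $266,300 by $4,350, which is 6 full-or-partial $750 increments; reduction = 6 × $250 = $1,500, leaving $15,875.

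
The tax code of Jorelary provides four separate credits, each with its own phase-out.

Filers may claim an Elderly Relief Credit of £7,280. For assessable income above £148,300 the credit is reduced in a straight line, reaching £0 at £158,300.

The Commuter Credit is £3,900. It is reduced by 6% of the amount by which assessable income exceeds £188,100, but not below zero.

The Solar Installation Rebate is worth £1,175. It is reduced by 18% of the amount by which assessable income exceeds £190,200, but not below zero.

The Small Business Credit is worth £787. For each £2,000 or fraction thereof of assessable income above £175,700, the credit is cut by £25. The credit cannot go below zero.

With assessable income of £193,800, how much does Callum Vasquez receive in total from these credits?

Elderly Relief Credit: £193,800 is at or above £158,300, so the credit is £0.
Commuter Credit: 6% of the £5,700 excess over £188,100 is £342; credit = £3,900 − £342 = £3,558.
Solar Installation Rebate: 18% of the £3,600 excess over £190,200 is £648; credit = £1,175 − £648 = £527.
Small Business Credit: income exceeds £175,700 by £18,100, which is 10 full-or-partial £2,000 increments; reduction = 10 × £25 = £250, leaving £537.
Total: £0 + £3,558 + £527 + £537 = £4,622.

£4,622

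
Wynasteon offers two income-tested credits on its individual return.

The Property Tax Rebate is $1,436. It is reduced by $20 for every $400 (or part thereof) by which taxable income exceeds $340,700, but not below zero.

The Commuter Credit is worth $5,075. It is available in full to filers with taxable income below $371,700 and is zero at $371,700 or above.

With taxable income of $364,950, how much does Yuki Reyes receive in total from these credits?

$5,291

Property Tax Rebate: income exceeds $340,700 by $24,250, which is 61 full-or-partial $400 increments; reduction = 61 × $20 = $1,220, leaving $216.
Commuter Credit: $364,950 is below the $371,700 cutoff, so the full $5,075 applies.
Total: $216 + $5,075 = $5,291.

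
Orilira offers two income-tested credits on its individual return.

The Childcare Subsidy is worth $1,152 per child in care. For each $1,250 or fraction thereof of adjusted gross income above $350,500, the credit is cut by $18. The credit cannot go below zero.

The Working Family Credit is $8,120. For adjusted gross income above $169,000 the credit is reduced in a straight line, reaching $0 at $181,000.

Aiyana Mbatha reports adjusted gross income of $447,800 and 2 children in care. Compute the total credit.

$900

Childcare Subsidy: base = 2 × $1,152 = $2,304. income exceeds $350,500 by $97,300, which is 78 full-or-partial $1,250 increments; reduction = 78 × $18 = $1,404, leaving $900.
Working Family Credit: $447,800 is at or above $181,000, so the credit is $0.
Total: $900 + $0 = $900.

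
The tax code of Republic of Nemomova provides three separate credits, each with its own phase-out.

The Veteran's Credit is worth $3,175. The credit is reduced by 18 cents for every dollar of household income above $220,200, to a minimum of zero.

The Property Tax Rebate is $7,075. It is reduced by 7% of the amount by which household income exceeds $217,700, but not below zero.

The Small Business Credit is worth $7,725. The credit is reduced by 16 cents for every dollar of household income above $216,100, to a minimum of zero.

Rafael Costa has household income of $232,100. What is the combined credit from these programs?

$12,265

Veteran's Credit: 18% of the $11,900 excess over $220,200 is $2,142; credit = $3,175 − $2,142 = $1,033.
Property Tax Rebate: 7% of the $14,400 excess over $217,700 is $1,008; credit = $7,075 − $1,008 = $6,067.
Small Business Credit: 16% of the $16,000 excess over $216,100 is $2,560; credit = $7,725 − $2,560 = $5,165.
Total: $1,033 + $6,067 + $5,165 = $12,265.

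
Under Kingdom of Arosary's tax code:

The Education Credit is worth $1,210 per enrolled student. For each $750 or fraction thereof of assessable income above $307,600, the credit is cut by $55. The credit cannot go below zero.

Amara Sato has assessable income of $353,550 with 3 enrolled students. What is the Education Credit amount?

$220

Education Credit: base = 3 × $1,210 = $3,630. income exceeds $307,600 by $45,950, which is 62 full-or-partial $750 increments; reduction = 62 × $55 = $3,410, leaving $220.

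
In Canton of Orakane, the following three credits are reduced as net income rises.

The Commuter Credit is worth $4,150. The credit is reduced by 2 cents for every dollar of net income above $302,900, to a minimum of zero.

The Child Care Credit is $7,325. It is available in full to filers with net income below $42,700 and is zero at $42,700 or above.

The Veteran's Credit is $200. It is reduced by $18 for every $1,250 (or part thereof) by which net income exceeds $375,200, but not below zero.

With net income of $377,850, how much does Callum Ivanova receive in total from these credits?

$2,797

Commuter Credit: 2% of the $74,950 excess over $302,900 is $1,499; credit = $4,150 − $1,499 = $2,651.
Child Care Credit: $377,850 meets or exceeds the $42,700 cutoff, so the credit is $0.
Veteran's Credit: income exceeds $375,200 by $2,650, which is 3 full-or-partial $1,250 increments; reduction = 3 × $18 = $54, leaving $146.
Total: $2,651 + $0 + $146 = $2,797.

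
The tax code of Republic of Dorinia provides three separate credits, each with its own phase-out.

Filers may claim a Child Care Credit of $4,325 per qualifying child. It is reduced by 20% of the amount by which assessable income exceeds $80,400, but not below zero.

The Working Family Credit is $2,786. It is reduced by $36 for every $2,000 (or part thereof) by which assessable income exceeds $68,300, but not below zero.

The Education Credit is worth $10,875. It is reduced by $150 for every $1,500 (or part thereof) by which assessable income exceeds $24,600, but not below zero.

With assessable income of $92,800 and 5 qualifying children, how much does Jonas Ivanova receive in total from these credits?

$25,438

Child Care Credit: base = 5 × $4,325 = $21,625. 20% of the $12,400 excess over $80,400 is $2,480; credit = $21,625 − $2,480 = $19,145.
Working Family Credit: income exceeds $68,300 by $24,500, which is 13 full-or-partial $2,000 increments; reduction = 13 × $36 = $468, leaving $2,318.
Education Credit: income exceeds $24,600 by $68,200, which is 46 full-or-partial $1,500 increments; reduction = 46 × $150 = $6,900, leaving $3,975.
Total: $19,145 + $2,318 + $3,975 = $25,438.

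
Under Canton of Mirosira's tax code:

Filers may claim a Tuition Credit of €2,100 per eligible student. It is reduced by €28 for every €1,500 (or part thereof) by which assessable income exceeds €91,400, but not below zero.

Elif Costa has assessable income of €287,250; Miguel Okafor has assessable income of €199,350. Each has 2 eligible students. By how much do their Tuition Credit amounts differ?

Elif (€287,250): Tuition Credit: base = 2 × €2,100 = €4,200. income exceeds €91,400 by €195,850, which is 131 full-or-partial €1,500 increments; reduction = 131 × €28 = €3,668, leaving €532.
Miguel (€199,350): Tuition Credit: base = 2 × €2,100 = €4,200. income exceeds €91,400 by €107,950, which is 72 full-or-partial €1,500 increments; reduction = 72 × €28 = €2,016, leaving €2,184.
Difference: |€532 − €2,184| = €1,652.

€1,652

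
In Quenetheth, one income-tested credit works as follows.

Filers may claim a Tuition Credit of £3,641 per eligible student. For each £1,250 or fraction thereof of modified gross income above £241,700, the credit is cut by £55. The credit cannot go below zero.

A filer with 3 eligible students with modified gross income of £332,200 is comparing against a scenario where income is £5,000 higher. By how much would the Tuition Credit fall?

At £332,200 — base = 3 × £3,641 = £10,923. income exceeds £241,700 by £90,500, which is 73 full-or-partial £1,250 increments; reduction = 73 × £55 = £4,015, leaving £6,908.
At £337,200 — base = 3 × £3,641 = £10,923. income exceeds £241,700 by £95,500, which is 77 full-or-partial £1,250 increments; reduction = 77 × £55 = £4,235, leaving £6,688.
Lost: £6,908 − £6,688 = £220.

£220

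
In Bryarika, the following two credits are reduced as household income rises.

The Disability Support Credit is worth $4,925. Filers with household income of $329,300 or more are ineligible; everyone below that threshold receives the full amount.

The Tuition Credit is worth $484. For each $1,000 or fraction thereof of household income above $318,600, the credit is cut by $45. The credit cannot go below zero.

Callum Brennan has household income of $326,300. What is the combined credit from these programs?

Disability Support Credit: $326,300 is below the $329,300 cutoff, so the full $4,925 applies.
Tuition Credit: income exceeds $318,600 by $7,700, which is 8 full-or-partial $1,000 increments; reduction = 8 × $45 = $360, leaving $124.
Total: $4,925 + $124 = $5,049.

$5,049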